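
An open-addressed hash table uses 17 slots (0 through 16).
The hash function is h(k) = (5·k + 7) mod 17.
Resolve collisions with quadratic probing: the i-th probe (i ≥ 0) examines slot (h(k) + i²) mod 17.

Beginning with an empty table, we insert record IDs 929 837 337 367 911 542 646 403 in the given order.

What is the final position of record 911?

929: h=11 => slot 11
837: h=10 => slot 10
337: h=9 => slot 9
367: h=6 => slot 6
911: h=6, probe 6,7 => slot 7
542: h=14 => slot 14
646: h=7, probe 7,8 => slot 8
403: h=16 => slot 16
Table: [-, -, -, -, -, -, 367, 911, 646, 337, 837, 929, -, -, 542, -, 403]

7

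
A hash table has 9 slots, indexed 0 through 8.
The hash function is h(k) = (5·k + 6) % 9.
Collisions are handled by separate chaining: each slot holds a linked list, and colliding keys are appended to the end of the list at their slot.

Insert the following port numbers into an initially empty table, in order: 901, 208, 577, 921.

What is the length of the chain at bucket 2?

3

Insert 901: h=2, bucket 2 empty -> new chain.
Insert 208: h=2, bucket 2 nonempty -> append to chain.
Insert 577: h=2, bucket 2 nonempty -> append to chain.
Insert 921: h=3, bucket 3 empty -> new chain.
Final buckets:
0: -
1: -
2: 901 -> 208 -> 577
3: 921
4: -
5: -
6: -
7: -
8: -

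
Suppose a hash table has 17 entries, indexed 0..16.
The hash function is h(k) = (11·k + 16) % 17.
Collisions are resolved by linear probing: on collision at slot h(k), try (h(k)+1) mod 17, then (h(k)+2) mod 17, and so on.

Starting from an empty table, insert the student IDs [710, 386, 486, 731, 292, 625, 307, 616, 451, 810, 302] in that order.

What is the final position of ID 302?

710 hashes to 6; slot 6 is free -> place at 6.
386 hashes to 12; slot 12 is free -> place at 12.
486 hashes to 7; slot 7 is free -> place at 7.
731 hashes to 16; slot 16 is free -> place at 16.
292 hashes to 15; slot 15 is free -> place at 15.
625 hashes to 6; 6,7 taken -> place at 8.
307 hashes to 10; slot 10 is free -> place at 10.
616 hashes to 9; slot 9 is free -> place at 9.
451 hashes to 13; slot 13 is free -> place at 13.
810 hashes to 1; slot 1 is free -> place at 1.
302 hashes to 6; 6,7,8,9,10 taken -> place at 11.
Table: [_, 810, _, _, _, _, 710, 486, 625, 616, 307, 302, 386, 451, _, 292, 731]

11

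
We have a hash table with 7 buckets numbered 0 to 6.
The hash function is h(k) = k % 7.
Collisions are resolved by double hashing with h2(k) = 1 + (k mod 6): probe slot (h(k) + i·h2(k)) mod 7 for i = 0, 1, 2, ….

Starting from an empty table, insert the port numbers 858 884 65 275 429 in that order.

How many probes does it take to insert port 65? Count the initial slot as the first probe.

858: h=4 -> slot 4
884: h=2 -> slot 2
65: h=2, h2=6, probe 2,1 -> slot 1
275: h=2, h2=6, probe 2,1,0 -> slot 0
429: h=2, h2=4, probe 2,6 -> slot 6
Table: [275, 65, 884, ∅, 858, ∅, 429]

2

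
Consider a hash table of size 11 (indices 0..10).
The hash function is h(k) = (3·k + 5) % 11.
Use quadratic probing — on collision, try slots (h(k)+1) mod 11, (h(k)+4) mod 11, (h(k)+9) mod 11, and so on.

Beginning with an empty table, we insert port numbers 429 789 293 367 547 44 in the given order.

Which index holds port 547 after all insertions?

8

429 hashes to 5; slot 5 is free → place at 5.
789 hashes to 7; slot 7 is free → place at 7.
293 hashes to 4; slot 4 is free → place at 4.
367 hashes to 6; slot 6 is free → place at 6.
547 hashes to 7; 7 taken → place at 8.
44 hashes to 5; 5,6 taken → place at 9.
Table: [—, —, —, —, 293, 429, 367, 789, 547, 44, —]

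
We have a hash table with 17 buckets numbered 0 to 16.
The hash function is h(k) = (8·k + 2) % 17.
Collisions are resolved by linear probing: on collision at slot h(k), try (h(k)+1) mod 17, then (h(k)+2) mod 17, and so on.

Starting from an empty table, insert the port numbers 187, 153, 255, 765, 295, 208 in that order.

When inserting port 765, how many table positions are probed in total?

4

187 hashes to 2; slot 2 is free -> place at 2.
153 hashes to 2; 2 taken -> place at 3.
255 hashes to 2; 2,3 taken -> place at 4.
765 hashes to 2; 2,3,4 taken -> place at 5.
295 hashes to 16; slot 16 is free -> place at 16.
208 hashes to 0; slot 0 is free -> place at 0.
Table: [208, —, 187, 153, 255, 765, —, —, —, —, —, —, —, —, —, —, 295]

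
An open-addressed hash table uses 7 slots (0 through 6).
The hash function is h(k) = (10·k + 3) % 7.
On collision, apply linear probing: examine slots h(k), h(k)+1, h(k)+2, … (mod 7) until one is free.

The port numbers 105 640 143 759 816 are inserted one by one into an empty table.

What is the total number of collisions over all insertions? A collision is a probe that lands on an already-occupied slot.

3

105: h=3 → slot 3
640: h=5 → slot 5
143: h=5, probe 5,6 → slot 6
759: h=5, probe 5,6,0 → slot 0
816: h=1 → slot 1
Table: [759, 816, ∅, 105, ∅, 640, 143]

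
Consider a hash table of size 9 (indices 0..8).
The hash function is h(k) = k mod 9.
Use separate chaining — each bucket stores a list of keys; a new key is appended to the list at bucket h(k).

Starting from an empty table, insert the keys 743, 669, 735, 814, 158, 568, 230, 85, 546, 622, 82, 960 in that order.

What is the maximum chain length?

3

Insert 743: h=5, bucket 5 empty -> new chain.
Insert 669: h=3, bucket 3 empty -> new chain.
Insert 735: h=6, bucket 6 empty -> new chain.
Insert 814: h=4, bucket 4 empty -> new chain.
Insert 158: h=5, bucket 5 nonempty -> append to chain.
Insert 568: h=1, bucket 1 empty -> new chain.
Insert 230: h=5, bucket 5 nonempty -> append to chain.
Insert 85: h=4, bucket 4 nonempty -> append to chain.
Insert 546: h=6, bucket 6 nonempty -> append to chain.
Insert 622: h=1, bucket 1 nonempty -> append to chain.
Insert 82: h=1, bucket 1 nonempty -> append to chain.
Insert 960: h=6, bucket 6 nonempty -> append to chain.
Final buckets:
0: —
1: 568 -> 622 -> 82
2: —
3: 669
4: 814 -> 85
5: 743 -> 158 -> 230
6: 735 -> 546 -> 960
7: —
8: —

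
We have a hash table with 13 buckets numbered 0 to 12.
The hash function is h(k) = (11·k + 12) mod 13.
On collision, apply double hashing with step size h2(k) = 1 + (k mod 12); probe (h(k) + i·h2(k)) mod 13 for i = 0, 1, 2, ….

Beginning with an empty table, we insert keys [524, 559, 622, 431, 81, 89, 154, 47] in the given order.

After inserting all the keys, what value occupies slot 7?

Insert 524: h=4, slot 4 empty → index 4.
Insert 559: h=12, slot 12 empty → index 12.
Insert 622: h=3, slot 3 empty → index 3.
Insert 431: h=8, slot 8 empty → index 8.
Insert 81: h=6, slot 6 empty → index 6.
Insert 89: h=3, h2=6, slot 3 occupied → index 9.
Insert 154: h=3, h2=11, slot 3 occupied → index 1.
Insert 47: h=9, h2=12, slots 9,8 occupied → index 7.
Table: [_, 154, _, 622, 524, _, 81, 47, 431, 89, _, _, 559]

47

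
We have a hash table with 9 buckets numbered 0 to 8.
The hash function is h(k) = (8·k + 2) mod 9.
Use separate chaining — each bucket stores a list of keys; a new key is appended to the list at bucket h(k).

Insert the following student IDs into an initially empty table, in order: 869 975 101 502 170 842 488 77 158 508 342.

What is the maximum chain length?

Insert 869: h=6, bucket 6 empty → new chain.
Insert 975: h=8, bucket 8 empty → new chain.
Insert 101: h=0, bucket 0 empty → new chain.
Insert 502: h=4, bucket 4 empty → new chain.
Insert 170: h=3, bucket 3 empty → new chain.
Insert 842: h=6, bucket 6 nonempty → append to chain.
Insert 488: h=0, bucket 0 nonempty → append to chain.
Insert 77: h=6, bucket 6 nonempty → append to chain.
Insert 158: h=6, bucket 6 nonempty → append to chain.
Insert 508: h=7, bucket 7 empty → new chain.
Insert 342: h=2, bucket 2 empty → new chain.
Final buckets:
0: 101 -> 488
1: -
2: 342
3: 170
4: 502
5: -
6: 869 -> 842 -> 77 -> 158
7: 508
8: 975

4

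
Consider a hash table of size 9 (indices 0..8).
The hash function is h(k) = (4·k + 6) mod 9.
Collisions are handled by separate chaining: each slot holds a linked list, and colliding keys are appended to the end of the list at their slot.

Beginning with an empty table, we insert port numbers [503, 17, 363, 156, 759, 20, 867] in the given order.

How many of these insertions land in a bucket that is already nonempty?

4

Insert 503: h=2, bucket 2 empty → new chain.
Insert 17: h=2, bucket 2 nonempty → append to chain.
Insert 363: h=0, bucket 0 empty → new chain.
Insert 156: h=0, bucket 0 nonempty → append to chain.
Insert 759: h=0, bucket 0 nonempty → append to chain.
Insert 20: h=5, bucket 5 empty → new chain.
Insert 867: h=0, bucket 0 nonempty → append to chain.
Final buckets:
0: 363 -> 156 -> 759 -> 867
1: _
2: 503 -> 17
3: _
4: _
5: 20
6: _
7: _
8: _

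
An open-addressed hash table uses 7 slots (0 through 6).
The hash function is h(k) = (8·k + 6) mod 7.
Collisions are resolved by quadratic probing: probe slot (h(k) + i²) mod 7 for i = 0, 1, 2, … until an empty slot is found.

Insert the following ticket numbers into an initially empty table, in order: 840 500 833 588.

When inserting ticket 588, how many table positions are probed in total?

3

840: h=6 → slot 6
500: h=2 → slot 2
833: h=6, probe 6,0 → slot 0
588: h=6, probe 6,0,3 → slot 3
Table: [833, -, 500, 588, -, -, 840]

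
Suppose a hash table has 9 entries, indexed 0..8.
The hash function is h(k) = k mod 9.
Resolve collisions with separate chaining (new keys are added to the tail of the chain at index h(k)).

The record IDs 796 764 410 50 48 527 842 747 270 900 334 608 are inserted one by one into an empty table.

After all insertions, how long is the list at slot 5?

Insert 796: h=4, bucket 4 empty -> new chain.
Insert 764: h=8, bucket 8 empty -> new chain.
Insert 410: h=5, bucket 5 empty -> new chain.
Insert 50: h=5, bucket 5 nonempty -> append to chain.
Insert 48: h=3, bucket 3 empty -> new chain.
Insert 527: h=5, bucket 5 nonempty -> append to chain.
Insert 842: h=5, bucket 5 nonempty -> append to chain.
Insert 747: h=0, bucket 0 empty -> new chain.
Insert 270: h=0, bucket 0 nonempty -> append to chain.
Insert 900: h=0, bucket 0 nonempty -> append to chain.
Insert 334: h=1, bucket 1 empty -> new chain.
Insert 608: h=5, bucket 5 nonempty -> append to chain.
Final buckets:
0: 747 -> 270 -> 900
1: 334
2: —
3: 48
4: 796
5: 410 -> 50 -> 527 -> 842 -> 608
6: —
7: —
8: 764

5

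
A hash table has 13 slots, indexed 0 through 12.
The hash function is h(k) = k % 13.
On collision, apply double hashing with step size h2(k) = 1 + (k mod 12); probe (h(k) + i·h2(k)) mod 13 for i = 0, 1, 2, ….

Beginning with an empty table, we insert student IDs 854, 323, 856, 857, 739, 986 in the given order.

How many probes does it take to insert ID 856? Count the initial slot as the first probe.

854 hashes to 9; slot 9 is free -> place at 9.
323 hashes to 11; slot 11 is free -> place at 11.
856 hashes to 11, h2=5; 11 taken -> place at 3.
857 hashes to 12; slot 12 is free -> place at 12.
739 hashes to 11, h2=8; 11 taken -> place at 6.
986 hashes to 11, h2=3; 11 taken -> place at 1.
Table: [_, 986, _, 856, _, _, 739, _, _, 854, _, 323, 857]

2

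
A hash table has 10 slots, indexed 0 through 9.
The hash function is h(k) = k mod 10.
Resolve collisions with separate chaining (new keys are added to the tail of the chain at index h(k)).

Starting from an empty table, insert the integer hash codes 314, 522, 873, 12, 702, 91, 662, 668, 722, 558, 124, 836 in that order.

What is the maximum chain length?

314 -> bucket 4
522 -> bucket 2
873 -> bucket 3
12 -> bucket 2 (collision)
702 -> bucket 2 (collision)
91 -> bucket 1
662 -> bucket 2 (collision)
668 -> bucket 8
722 -> bucket 2 (collision)
558 -> bucket 8 (collision)
124 -> bucket 4 (collision)
836 -> bucket 6
Final buckets:
0: ∅
1: 91
2: 522 -> 12 -> 702 -> 662 -> 722
3: 873
4: 314 -> 124
5: ∅
6: 836
7: ∅
8: 668 -> 558
9: ∅

5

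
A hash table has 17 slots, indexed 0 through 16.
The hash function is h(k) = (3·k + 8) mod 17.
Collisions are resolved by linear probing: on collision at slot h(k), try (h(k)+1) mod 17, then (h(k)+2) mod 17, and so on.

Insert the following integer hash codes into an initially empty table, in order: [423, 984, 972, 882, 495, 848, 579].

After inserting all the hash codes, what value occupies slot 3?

984

423: h=2 → slot 2
984: h=2, probe 2,3 → slot 3
972: h=0 → slot 0
882: h=2, probe 2,3,4 → slot 4
495: h=14 → slot 14
848: h=2, probe 2,3,4,5 → slot 5
579: h=11 → slot 11
Table: [972, —, 423, 984, 882, 848, —, —, —, —, —, 579, —, —, 495, —, —]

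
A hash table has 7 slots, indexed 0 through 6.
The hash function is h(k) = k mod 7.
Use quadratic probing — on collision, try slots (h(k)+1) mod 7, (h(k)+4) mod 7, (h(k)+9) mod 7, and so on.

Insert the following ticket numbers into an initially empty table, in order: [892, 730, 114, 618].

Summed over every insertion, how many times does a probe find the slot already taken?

5

892: h=3 → slot 3
730: h=2 → slot 2
114: h=2, probe 2,3,6 → slot 6
618: h=2, probe 2,3,6,4 → slot 4
Table: [—, —, 730, 892, 618, —, 114]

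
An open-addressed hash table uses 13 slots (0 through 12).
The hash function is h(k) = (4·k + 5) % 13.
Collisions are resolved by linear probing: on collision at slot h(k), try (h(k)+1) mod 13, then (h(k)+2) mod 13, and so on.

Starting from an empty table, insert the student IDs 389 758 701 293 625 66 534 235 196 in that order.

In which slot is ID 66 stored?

Insert 389: h=1, slot 1 empty → index 1.
Insert 758: h=8, slot 8 empty → index 8.
Insert 701: h=1, slot 1 occupied → index 2.
Insert 293: h=7, slot 7 empty → index 7.
Insert 625: h=9, slot 9 empty → index 9.
Insert 66: h=9, slot 9 occupied → index 10.
Insert 534: h=9, slots 9,10 occupied → index 11.
Insert 235: h=9, slots 9,10,11 occupied → index 12.
Insert 196: h=9, slots 9,10,11,12 occupied → index 0.
Table: [196, 389, 701, ., ., ., ., 293, 758, 625, 66, 534, 235]

10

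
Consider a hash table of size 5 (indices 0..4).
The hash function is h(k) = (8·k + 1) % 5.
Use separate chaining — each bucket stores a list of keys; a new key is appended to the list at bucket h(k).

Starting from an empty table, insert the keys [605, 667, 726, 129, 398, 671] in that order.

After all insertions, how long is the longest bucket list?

2

605 → bucket 1
667 → bucket 2
726 → bucket 4
129 → bucket 3
398 → bucket 0
671 → bucket 4 (collision)
Final buckets:
0: 398
1: 605
2: 667
3: 129
4: 726 -> 671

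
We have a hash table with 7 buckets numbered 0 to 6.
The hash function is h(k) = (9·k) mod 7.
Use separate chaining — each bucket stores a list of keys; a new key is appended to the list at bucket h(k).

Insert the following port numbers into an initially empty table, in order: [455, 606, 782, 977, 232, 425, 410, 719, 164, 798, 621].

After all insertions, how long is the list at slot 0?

455 → bucket 0
606 → bucket 1
782 → bucket 3
977 → bucket 1 (collision)
232 → bucket 2
425 → bucket 3 (collision)
410 → bucket 1 (collision)
719 → bucket 3 (collision)
164 → bucket 6
798 → bucket 0 (collision)
621 → bucket 3 (collision)
Final buckets:
0: 455 -> 798
1: 606 -> 977 -> 410
2: 232
3: 782 -> 425 -> 719 -> 621
4: _
5: _
6: 164

2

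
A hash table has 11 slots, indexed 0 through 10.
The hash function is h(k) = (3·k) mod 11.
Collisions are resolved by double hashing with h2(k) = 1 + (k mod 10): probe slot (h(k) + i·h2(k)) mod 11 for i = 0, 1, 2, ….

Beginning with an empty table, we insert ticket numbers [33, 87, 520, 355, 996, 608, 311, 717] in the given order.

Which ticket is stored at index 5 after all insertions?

33 hashes to 0; slot 0 is free → place at 0.
87 hashes to 8; slot 8 is free → place at 8.
520 hashes to 9; slot 9 is free → place at 9.
355 hashes to 9, h2=6; 9 taken → place at 4.
996 hashes to 7; slot 7 is free → place at 7.
608 hashes to 9, h2=9; 9,7 taken → place at 5.
311 hashes to 9, h2=2; 9,0 taken → place at 2.
717 hashes to 6; slot 6 is free → place at 6.
Table: [33, -, 311, -, 355, 608, 717, 996, 87, 520, -]

608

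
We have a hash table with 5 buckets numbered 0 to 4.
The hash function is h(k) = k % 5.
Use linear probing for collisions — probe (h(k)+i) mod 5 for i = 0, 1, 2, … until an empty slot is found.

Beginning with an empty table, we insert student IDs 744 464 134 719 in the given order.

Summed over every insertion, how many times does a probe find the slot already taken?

6

Insert 744: h=4, slot 4 empty => index 4.
Insert 464: h=4, slot 4 occupied => index 0.
Insert 134: h=4, slots 4,0 occupied => index 1.
Insert 719: h=4, slots 4,0,1 occupied => index 2.
Table: [464, 134, 719, ., 744]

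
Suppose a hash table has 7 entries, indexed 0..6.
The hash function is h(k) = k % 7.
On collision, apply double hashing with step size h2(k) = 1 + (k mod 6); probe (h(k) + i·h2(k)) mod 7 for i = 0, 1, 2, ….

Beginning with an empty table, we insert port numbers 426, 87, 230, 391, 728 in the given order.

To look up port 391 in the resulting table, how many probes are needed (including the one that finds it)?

426: h=6 → slot 6
87: h=3 → slot 3
230: h=6, h2=3, probe 6,2 → slot 2
391: h=6, h2=2, probe 6,1 → slot 1
728: h=0 → slot 0
Table: [728, 391, 230, 87, _, _, 426]
Lookup 391: h=6, h2=2, probe 6,1 → found at 1.

2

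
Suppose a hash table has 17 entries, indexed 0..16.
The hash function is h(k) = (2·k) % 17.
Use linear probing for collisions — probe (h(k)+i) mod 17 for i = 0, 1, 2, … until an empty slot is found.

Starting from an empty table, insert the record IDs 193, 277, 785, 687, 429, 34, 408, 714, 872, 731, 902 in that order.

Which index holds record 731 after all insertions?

3

193: h=12 → slot 12
277: h=10 → slot 10
785: h=6 → slot 6
687: h=14 → slot 14
429: h=8 → slot 8
34: h=0 → slot 0
408: h=0, probe 0,1 → slot 1
714: h=0, probe 0,1,2 → slot 2
872: h=10, probe 10,11 → slot 11
731: h=0, probe 0,1,2,3 → slot 3
902: h=2, probe 2,3,4 → slot 4
Table: [34, 408, 714, 731, 902, _, 785, _, 429, _, 277, 872, 193, _, 687, _, _]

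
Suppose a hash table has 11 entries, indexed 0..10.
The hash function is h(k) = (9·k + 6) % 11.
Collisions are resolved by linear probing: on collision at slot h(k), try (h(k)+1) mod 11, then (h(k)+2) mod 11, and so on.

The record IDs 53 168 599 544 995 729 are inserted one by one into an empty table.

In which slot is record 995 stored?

9

53: h=10 -> slot 10
168: h=0 -> slot 0
599: h=7 -> slot 7
544: h=7, probe 7,8 -> slot 8
995: h=7, probe 7,8,9 -> slot 9
729: h=0, probe 0,1 -> slot 1
Table: [168, 729, ., ., ., ., ., 599, 544, 995, 53]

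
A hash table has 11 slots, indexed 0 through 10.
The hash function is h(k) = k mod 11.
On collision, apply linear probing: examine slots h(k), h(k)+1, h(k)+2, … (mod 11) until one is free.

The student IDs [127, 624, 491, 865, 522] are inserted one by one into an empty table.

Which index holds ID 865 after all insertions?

9

Insert 127: h=6, slot 6 empty -> index 6.
Insert 624: h=8, slot 8 empty -> index 8.
Insert 491: h=7, slot 7 empty -> index 7.
Insert 865: h=7, slots 7,8 occupied -> index 9.
Insert 522: h=5, slot 5 empty -> index 5.
Table: [., ., ., ., ., 522, 127, 491, 624, 865, .]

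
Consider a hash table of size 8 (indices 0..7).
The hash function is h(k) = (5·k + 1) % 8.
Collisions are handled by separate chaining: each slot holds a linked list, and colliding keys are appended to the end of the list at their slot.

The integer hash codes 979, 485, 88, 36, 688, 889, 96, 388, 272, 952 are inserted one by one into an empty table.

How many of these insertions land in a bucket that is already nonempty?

979 → bucket 0
485 → bucket 2
88 → bucket 1
36 → bucket 5
688 → bucket 1 (collision)
889 → bucket 6
96 → bucket 1 (collision)
388 → bucket 5 (collision)
272 → bucket 1 (collision)
952 → bucket 1 (collision)
Final buckets:
0: 979
1: 88 -> 688 -> 96 -> 272 -> 952
2: 485
3: -
4: -
5: 36 -> 388
6: 889
7: -

5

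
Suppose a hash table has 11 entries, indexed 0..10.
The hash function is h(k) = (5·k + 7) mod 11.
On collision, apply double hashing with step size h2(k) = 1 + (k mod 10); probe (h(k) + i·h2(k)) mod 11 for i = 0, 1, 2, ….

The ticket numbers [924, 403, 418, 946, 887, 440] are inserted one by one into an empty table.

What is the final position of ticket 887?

924 hashes to 7; slot 7 is free → place at 7.
403 hashes to 9; slot 9 is free → place at 9.
418 hashes to 7, h2=9; 7 taken → place at 5.
946 hashes to 7, h2=7; 7 taken → place at 3.
887 hashes to 9, h2=8; 9 taken → place at 6.
440 hashes to 7, h2=1; 7 taken → place at 8.
Table: [∅, ∅, ∅, 946, ∅, 418, 887, 924, 440, 403, ∅]

6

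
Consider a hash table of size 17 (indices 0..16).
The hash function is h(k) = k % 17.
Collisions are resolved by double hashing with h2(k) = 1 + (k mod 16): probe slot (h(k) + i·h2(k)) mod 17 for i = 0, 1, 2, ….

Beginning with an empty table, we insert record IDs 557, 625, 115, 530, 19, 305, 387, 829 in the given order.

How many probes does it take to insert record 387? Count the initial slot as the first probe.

Insert 557: h=13, slot 13 empty -> index 13.
Insert 625: h=13, h2=2, slot 13 occupied -> index 15.
Insert 115: h=13, h2=4, slot 13 occupied -> index 0.
Insert 530: h=3, slot 3 empty -> index 3.
Insert 19: h=2, slot 2 empty -> index 2.
Insert 305: h=16, slot 16 empty -> index 16.
Insert 387: h=13, h2=4, slots 13,0 occupied -> index 4.
Insert 829: h=13, h2=14, slot 13 occupied -> index 10.
Table: [115, -, 19, 530, 387, -, -, -, -, -, 829, -, -, 557, -, 625, 305]

3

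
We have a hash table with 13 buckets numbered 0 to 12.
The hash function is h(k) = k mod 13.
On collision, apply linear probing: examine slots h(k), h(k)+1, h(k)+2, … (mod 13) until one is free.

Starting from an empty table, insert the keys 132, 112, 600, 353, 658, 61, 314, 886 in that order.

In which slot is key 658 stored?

132: h=2 => slot 2
112: h=8 => slot 8
600: h=2, probe 2,3 => slot 3
353: h=2, probe 2,3,4 => slot 4
658: h=8, probe 8,9 => slot 9
61: h=9, probe 9,10 => slot 10
314: h=2, probe 2,3,4,5 => slot 5
886: h=2, probe 2,3,4,5,6 => slot 6
Table: [., ., 132, 600, 353, 314, 886, ., 112, 658, 61, ., .]

9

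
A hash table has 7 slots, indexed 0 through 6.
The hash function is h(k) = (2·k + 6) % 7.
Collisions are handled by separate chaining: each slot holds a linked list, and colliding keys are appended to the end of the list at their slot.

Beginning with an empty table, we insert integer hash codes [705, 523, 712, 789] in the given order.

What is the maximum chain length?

4

705 → bucket 2
523 → bucket 2 (collision)
712 → bucket 2 (collision)
789 → bucket 2 (collision)
Final buckets:
0: ∅
1: ∅
2: 705 -> 523 -> 712 -> 789
3: ∅
4: ∅
5: ∅
6: ∅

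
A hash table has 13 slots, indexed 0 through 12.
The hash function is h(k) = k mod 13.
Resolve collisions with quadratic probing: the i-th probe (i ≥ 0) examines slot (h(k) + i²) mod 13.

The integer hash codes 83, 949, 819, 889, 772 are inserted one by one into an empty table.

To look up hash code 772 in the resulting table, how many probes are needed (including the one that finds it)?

3

Insert 83: h=5, slot 5 empty → index 5.
Insert 949: h=0, slot 0 empty → index 0.
Insert 819: h=0, slot 0 occupied → index 1.
Insert 889: h=5, slot 5 occupied → index 6.
Insert 772: h=5, slots 5,6 occupied → index 9.
Table: [949, 819, —, —, —, 83, 889, —, —, 772, —, —, —]
Lookup 772: h=5, probe 5,6,9 → found at 9.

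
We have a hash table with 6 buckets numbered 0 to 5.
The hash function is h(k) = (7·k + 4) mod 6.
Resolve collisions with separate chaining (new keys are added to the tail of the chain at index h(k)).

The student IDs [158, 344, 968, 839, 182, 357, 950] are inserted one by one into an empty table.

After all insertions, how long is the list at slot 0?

Insert 158: h=0, bucket 0 empty → new chain.
Insert 344: h=0, bucket 0 nonempty → append to chain.
Insert 968: h=0, bucket 0 nonempty → append to chain.
Insert 839: h=3, bucket 3 empty → new chain.
Insert 182: h=0, bucket 0 nonempty → append to chain.
Insert 357: h=1, bucket 1 empty → new chain.
Insert 950: h=0, bucket 0 nonempty → append to chain.
Final buckets:
0: 158 -> 344 -> 968 -> 182 -> 950
1: 357
2: _
3: 839
4: _
5: _

5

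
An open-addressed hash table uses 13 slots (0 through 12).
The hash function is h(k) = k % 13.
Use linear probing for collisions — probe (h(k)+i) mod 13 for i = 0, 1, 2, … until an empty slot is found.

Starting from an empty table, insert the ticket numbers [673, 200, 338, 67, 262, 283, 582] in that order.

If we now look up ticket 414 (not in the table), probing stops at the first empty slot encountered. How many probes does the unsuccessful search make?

4

673: h=10 => slot 10
200: h=5 => slot 5
338: h=0 => slot 0
67: h=2 => slot 2
262: h=2, probe 2,3 => slot 3
283: h=10, probe 10,11 => slot 11
582: h=10, probe 10,11,12 => slot 12
Table: [338, -, 67, 262, -, 200, -, -, -, -, 673, 283, 582]
Lookup 414: h=11, probe 11,12,0,1 → slot 1 empty, not found.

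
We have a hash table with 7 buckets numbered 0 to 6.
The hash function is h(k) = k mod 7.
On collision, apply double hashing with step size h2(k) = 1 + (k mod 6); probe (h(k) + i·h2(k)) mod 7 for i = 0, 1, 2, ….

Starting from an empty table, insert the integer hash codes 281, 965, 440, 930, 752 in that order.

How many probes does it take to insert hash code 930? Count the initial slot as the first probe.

281: h=1 => slot 1
965: h=6 => slot 6
440: h=6, h2=3, probe 6,2 => slot 2
930: h=6, h2=1, probe 6,0 => slot 0
752: h=3 => slot 3
Table: [930, 281, 440, 752, _, _, 965]

2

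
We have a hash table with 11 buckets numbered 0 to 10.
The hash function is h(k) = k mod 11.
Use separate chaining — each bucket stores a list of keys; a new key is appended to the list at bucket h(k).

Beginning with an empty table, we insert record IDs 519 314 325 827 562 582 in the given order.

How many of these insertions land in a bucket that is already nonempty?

Insert 519: h=2, bucket 2 empty → new chain.
Insert 314: h=6, bucket 6 empty → new chain.
Insert 325: h=6, bucket 6 nonempty → append to chain.
Insert 827: h=2, bucket 2 nonempty → append to chain.
Insert 562: h=1, bucket 1 empty → new chain.
Insert 582: h=10, bucket 10 empty → new chain.
Final buckets:
0: ∅
1: 562
2: 519 -> 827
3: ∅
4: ∅
5: ∅
6: 314 -> 325
7: ∅
8: ∅
9: ∅
10: 582

2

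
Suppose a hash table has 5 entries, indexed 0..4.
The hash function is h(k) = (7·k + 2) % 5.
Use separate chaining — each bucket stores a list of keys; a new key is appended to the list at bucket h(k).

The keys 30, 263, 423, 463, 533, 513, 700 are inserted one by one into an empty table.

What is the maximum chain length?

30 → bucket 2
263 → bucket 3
423 → bucket 3 (collision)
463 → bucket 3 (collision)
533 → bucket 3 (collision)
513 → bucket 3 (collision)
700 → bucket 2 (collision)
Final buckets:
0: —
1: —
2: 30 -> 700
3: 263 -> 423 -> 463 -> 533 -> 513
4: —

5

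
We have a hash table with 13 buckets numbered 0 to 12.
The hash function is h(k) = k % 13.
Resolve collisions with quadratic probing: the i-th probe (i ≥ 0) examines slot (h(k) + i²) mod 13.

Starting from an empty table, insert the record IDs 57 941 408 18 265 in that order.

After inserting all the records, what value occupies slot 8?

57: h=5 -> slot 5
941: h=5, probe 5,6 -> slot 6
408: h=5, probe 5,6,9 -> slot 9
18: h=5, probe 5,6,9,1 -> slot 1
265: h=5, probe 5,6,9,1,8 -> slot 8
Table: [., 18, ., ., ., 57, 941, ., 265, 408, ., ., .]

265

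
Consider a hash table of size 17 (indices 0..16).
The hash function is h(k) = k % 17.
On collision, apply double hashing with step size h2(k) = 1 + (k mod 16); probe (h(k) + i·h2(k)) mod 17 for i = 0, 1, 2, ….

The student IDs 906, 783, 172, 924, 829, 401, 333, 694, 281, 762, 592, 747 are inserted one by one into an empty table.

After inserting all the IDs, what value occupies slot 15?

Insert 906: h=5, slot 5 empty => index 5.
Insert 783: h=1, slot 1 empty => index 1.
Insert 172: h=2, slot 2 empty => index 2.
Insert 924: h=6, slot 6 empty => index 6.
Insert 829: h=13, slot 13 empty => index 13.
Insert 401: h=10, slot 10 empty => index 10.
Insert 333: h=10, h2=14, slot 10 occupied => index 7.
Insert 694: h=14, slot 14 empty => index 14.
Insert 281: h=9, slot 9 empty => index 9.
Insert 762: h=14, h2=11, slot 14 occupied => index 8.
Insert 592: h=14, h2=1, slot 14 occupied => index 15.
Insert 747: h=16, slot 16 empty => index 16.
Table: [-, 783, 172, -, -, 906, 924, 333, 762, 281, 401, -, -, 829, 694, 592, 747]

592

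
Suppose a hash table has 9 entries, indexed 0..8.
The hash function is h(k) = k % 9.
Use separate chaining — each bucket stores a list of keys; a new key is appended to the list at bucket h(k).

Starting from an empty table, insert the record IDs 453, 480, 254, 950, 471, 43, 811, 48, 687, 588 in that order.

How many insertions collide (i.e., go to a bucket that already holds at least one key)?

453 → bucket 3
480 → bucket 3 (collision)
254 → bucket 2
950 → bucket 5
471 → bucket 3 (collision)
43 → bucket 7
811 → bucket 1
48 → bucket 3 (collision)
687 → bucket 3 (collision)
588 → bucket 3 (collision)
Final buckets:
0: .
1: 811
2: 254
3: 453 -> 480 -> 471 -> 48 -> 687 -> 588
4: .
5: 950
6: .
7: 43
8: .

5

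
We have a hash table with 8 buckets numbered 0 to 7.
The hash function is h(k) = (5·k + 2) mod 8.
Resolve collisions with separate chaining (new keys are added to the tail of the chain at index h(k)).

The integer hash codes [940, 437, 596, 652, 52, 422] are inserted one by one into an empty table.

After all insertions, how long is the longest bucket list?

940 -> bucket 6
437 -> bucket 3
596 -> bucket 6 (collision)
652 -> bucket 6 (collision)
52 -> bucket 6 (collision)
422 -> bucket 0
Final buckets:
0: 422
1: ∅
2: ∅
3: 437
4: ∅
5: ∅
6: 940 -> 596 -> 652 -> 52
7: ∅

4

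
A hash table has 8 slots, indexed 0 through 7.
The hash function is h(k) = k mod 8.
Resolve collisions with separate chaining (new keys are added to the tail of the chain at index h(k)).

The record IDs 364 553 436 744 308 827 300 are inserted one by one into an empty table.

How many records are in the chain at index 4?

364 -> bucket 4
553 -> bucket 1
436 -> bucket 4 (collision)
744 -> bucket 0
308 -> bucket 4 (collision)
827 -> bucket 3
300 -> bucket 4 (collision)
Final buckets:
0: 744
1: 553
2: —
3: 827
4: 364 -> 436 -> 308 -> 300
5: —
6: —
7: —

4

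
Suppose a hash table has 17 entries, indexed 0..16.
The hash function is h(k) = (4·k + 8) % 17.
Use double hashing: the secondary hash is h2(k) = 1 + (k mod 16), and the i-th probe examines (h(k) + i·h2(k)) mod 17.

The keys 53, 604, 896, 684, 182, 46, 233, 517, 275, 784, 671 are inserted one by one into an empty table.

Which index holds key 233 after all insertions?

53: h=16 => slot 16
604: h=10 => slot 10
896: h=5 => slot 5
684: h=7 => slot 7
182: h=5, h2=7, probe 5,12 => slot 12
46: h=5, h2=15, probe 5,3 => slot 3
233: h=5, h2=10, probe 5,15 => slot 15
517: h=2 => slot 2
275: h=3, h2=4, probe 3,7,11 => slot 11
784: h=16, h2=1, probe 16,0 => slot 0
671: h=6 => slot 6
Table: [784, ., 517, 46, ., 896, 671, 684, ., ., 604, 275, 182, ., ., 233, 53]

15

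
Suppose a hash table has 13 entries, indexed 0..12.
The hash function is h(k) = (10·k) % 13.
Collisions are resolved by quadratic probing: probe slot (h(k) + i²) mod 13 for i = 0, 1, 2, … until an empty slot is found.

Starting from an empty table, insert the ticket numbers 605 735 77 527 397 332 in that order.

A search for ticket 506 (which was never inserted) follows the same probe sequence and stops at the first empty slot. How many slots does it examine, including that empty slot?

Insert 605: h=5, slot 5 empty → index 5.
Insert 735: h=5, slot 5 occupied → index 6.
Insert 77: h=3, slot 3 empty → index 3.
Insert 527: h=5, slots 5,6 occupied → index 9.
Insert 397: h=5, slots 5,6,9 occupied → index 1.
Insert 332: h=5, slots 5,6,9,1 occupied → index 8.
Table: [—, 397, —, 77, —, 605, 735, —, 332, 527, —, —, —]
Lookup 506: h=3, probe 3,4 → slot 4 empty, not found.

2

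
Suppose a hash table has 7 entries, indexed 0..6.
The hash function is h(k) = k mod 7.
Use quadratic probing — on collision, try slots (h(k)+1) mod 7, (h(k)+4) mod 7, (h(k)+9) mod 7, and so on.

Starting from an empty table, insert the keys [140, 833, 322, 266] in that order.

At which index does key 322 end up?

4

140 hashes to 0; slot 0 is free → place at 0.
833 hashes to 0; 0 taken → place at 1.
322 hashes to 0; 0,1 taken → place at 4.
266 hashes to 0; 0,1,4 taken → place at 2.
Table: [140, 833, 266, -, 322, -, -]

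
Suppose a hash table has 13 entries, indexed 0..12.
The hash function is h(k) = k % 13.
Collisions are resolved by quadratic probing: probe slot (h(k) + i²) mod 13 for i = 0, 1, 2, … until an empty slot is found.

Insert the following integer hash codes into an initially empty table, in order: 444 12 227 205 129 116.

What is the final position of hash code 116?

3

444: h=2 => slot 2
12: h=12 => slot 12
227: h=6 => slot 6
205: h=10 => slot 10
129: h=12, probe 12,0 => slot 0
116: h=12, probe 12,0,3 => slot 3
Table: [129, _, 444, 116, _, _, 227, _, _, _, 205, _, 12]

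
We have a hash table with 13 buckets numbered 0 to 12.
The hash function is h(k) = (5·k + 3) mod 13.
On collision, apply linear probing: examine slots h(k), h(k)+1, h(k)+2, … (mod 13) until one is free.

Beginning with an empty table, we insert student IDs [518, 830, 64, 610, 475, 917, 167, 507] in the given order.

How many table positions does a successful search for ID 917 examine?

Insert 518: h=6, slot 6 empty -> index 6.
Insert 830: h=6, slot 6 occupied -> index 7.
Insert 64: h=11, slot 11 empty -> index 11.
Insert 610: h=11, slot 11 occupied -> index 12.
Insert 475: h=12, slot 12 occupied -> index 0.
Insert 917: h=12, slots 12,0 occupied -> index 1.
Insert 167: h=6, slots 6,7 occupied -> index 8.
Insert 507: h=3, slot 3 empty -> index 3.
Table: [475, 917, ., 507, ., ., 518, 830, 167, ., ., 64, 610]
Lookup 917: h=12, probe 12,0,1 → found at 1.

3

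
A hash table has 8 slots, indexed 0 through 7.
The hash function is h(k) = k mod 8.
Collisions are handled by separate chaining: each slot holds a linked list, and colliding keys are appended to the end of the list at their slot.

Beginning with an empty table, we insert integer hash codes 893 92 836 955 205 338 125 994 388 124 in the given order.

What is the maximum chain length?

Insert 893: h=5, bucket 5 empty → new chain.
Insert 92: h=4, bucket 4 empty → new chain.
Insert 836: h=4, bucket 4 nonempty → append to chain.
Insert 955: h=3, bucket 3 empty → new chain.
Insert 205: h=5, bucket 5 nonempty → append to chain.
Insert 338: h=2, bucket 2 empty → new chain.
Insert 125: h=5, bucket 5 nonempty → append to chain.
Insert 994: h=2, bucket 2 nonempty → append to chain.
Insert 388: h=4, bucket 4 nonempty → append to chain.
Insert 124: h=4, bucket 4 nonempty → append to chain.
Final buckets:
0: .
1: .
2: 338 -> 994
3: 955
4: 92 -> 836 -> 388 -> 124
5: 893 -> 205 -> 125
6: .
7: .

4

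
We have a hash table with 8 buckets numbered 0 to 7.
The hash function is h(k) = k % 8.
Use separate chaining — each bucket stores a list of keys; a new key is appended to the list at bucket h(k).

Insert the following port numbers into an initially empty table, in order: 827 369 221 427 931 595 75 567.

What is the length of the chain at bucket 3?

Insert 827: h=3, bucket 3 empty -> new chain.
Insert 369: h=1, bucket 1 empty -> new chain.
Insert 221: h=5, bucket 5 empty -> new chain.
Insert 427: h=3, bucket 3 nonempty -> append to chain.
Insert 931: h=3, bucket 3 nonempty -> append to chain.
Insert 595: h=3, bucket 3 nonempty -> append to chain.
Insert 75: h=3, bucket 3 nonempty -> append to chain.
Insert 567: h=7, bucket 7 empty -> new chain.
Final buckets:
0: -
1: 369
2: -
3: 827 -> 427 -> 931 -> 595 -> 75
4: -
5: 221
6: -
7: 567

5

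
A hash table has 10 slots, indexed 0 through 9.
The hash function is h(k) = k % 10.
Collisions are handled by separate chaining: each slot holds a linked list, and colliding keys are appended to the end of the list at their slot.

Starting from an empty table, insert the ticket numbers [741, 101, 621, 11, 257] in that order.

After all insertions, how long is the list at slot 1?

4

741 -> bucket 1
101 -> bucket 1 (collision)
621 -> bucket 1 (collision)
11 -> bucket 1 (collision)
257 -> bucket 7
Final buckets:
0: _
1: 741 -> 101 -> 621 -> 11
2: _
3: _
4: _
5: _
6: _
7: 257
8: _
9: _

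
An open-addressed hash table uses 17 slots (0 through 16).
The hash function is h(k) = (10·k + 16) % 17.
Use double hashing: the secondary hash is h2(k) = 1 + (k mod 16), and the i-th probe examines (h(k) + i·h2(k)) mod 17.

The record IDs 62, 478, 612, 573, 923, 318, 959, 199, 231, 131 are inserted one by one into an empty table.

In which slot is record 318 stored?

Insert 62: h=7, slot 7 empty → index 7.
Insert 478: h=2, slot 2 empty → index 2.
Insert 612: h=16, slot 16 empty → index 16.
Insert 573: h=0, slot 0 empty → index 0.
Insert 923: h=15, slot 15 empty → index 15.
Insert 318: h=0, h2=15, slots 0,15 occupied → index 13.
Insert 959: h=1, slot 1 empty → index 1.
Insert 199: h=0, h2=8, slot 0 occupied → index 8.
Insert 231: h=14, slot 14 empty → index 14.
Insert 131: h=0, h2=4, slot 0 occupied → index 4.
Table: [573, 959, 478, —, 131, —, —, 62, 199, —, —, —, —, 318, 231, 923, 612]

13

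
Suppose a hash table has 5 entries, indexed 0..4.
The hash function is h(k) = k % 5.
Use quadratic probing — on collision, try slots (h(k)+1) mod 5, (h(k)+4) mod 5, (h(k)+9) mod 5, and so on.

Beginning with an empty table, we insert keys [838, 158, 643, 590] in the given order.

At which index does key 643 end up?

2

Insert 838: h=3, slot 3 empty → index 3.
Insert 158: h=3, slot 3 occupied → index 4.
Insert 643: h=3, slots 3,4 occupied → index 2.
Insert 590: h=0, slot 0 empty → index 0.
Table: [590, ∅, 643, 838, 158]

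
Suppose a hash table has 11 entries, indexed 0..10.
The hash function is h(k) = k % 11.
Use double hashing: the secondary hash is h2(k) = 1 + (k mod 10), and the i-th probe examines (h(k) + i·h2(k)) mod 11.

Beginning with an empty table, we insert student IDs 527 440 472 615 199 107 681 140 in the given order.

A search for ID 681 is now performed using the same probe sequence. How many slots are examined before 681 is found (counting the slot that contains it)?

527: h=10 -> slot 10
440: h=0 -> slot 0
472: h=10, h2=3, probe 10,2 -> slot 2
615: h=10, h2=6, probe 10,5 -> slot 5
199: h=1 -> slot 1
107: h=8 -> slot 8
681: h=10, h2=2, probe 10,1,3 -> slot 3
140: h=8, h2=1, probe 8,9 -> slot 9
Table: [440, 199, 472, 681, ∅, 615, ∅, ∅, 107, 140, 527]
Lookup 681: h=10, h2=2, probe 10,1,3 → found at 3.

3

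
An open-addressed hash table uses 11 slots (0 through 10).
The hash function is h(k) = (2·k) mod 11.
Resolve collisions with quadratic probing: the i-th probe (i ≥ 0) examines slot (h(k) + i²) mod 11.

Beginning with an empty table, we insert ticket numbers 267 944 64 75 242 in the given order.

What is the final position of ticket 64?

8

Insert 267: h=6, slot 6 empty → index 6.
Insert 944: h=7, slot 7 empty → index 7.
Insert 64: h=7, slot 7 occupied → index 8.
Insert 75: h=7, slots 7,8 occupied → index 0.
Insert 242: h=0, slot 0 occupied → index 1.
Table: [75, 242, _, _, _, _, 267, 944, 64, _, _]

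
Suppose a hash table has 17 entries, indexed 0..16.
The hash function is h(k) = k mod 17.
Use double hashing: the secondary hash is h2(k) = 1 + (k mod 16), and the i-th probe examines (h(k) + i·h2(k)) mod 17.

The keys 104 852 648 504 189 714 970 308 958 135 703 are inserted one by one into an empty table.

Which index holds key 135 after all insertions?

15

104: h=2 → slot 2
852: h=2, h2=5, probe 2,7 → slot 7
648: h=2, h2=9, probe 2,11 → slot 11
504: h=11, h2=9, probe 11,3 → slot 3
189: h=2, h2=14, probe 2,16 → slot 16
714: h=0 → slot 0
970: h=1 → slot 1
308: h=2, h2=5, probe 2,7,12 → slot 12
958: h=6 → slot 6
135: h=16, h2=8, probe 16,7,15 → slot 15
703: h=6, h2=16, probe 6,5 → slot 5
Table: [714, 970, 104, 504, -, 703, 958, 852, -, -, -, 648, 308, -, -, 135, 189]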